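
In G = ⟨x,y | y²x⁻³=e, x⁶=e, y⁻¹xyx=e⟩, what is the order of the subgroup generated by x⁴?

|⟨x⁴⟩| equals the order of x⁴. Compute successive powers until reaching e:
  (x⁴)¹ = x⁴, (x⁴)² = x², (x⁴)³ = e.
The smallest positive k with (x⁴)ᵏ = e is 3, so |⟨x⁴⟩| = 3.

Answer: 3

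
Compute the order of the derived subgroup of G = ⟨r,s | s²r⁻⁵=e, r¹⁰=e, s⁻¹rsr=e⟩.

G' = [G, G] is generated by all commutators. The generator-pair commutators are: [r, s] = r².
The subgroup they normally generate is {e, r², r⁴, r⁶, r⁸}, of order 5.
Check: |G/G'| = 20/5 = 4 is the order of the abelianisation.

Answer: 5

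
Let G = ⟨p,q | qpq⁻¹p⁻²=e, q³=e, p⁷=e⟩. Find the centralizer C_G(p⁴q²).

⟨p⁴q²⟩ ⊆ C_G(p⁴q²) since powers of p⁴q² commute with p⁴q²; so |C_G(p⁴q²)| ≥ |⟨p⁴q²⟩| = 3.
By orbit–stabilizer, |C_G(p⁴q²)| = |G| / |conj. class of p⁴q²| = 21 / 7 = 3.
The 3 elements commuting with p⁴q² are {e, p⁴q², p⁶q}.

Answer: {e, p⁴q², p⁶q}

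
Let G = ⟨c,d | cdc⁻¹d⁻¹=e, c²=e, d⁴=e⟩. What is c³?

Compute successive powers of c, reducing at each step:
  c²: c · c = e
  c³: e · c = c

Answer: c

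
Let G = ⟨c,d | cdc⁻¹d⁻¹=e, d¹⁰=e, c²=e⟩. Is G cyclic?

|G| = 20, but the maximum element order in G is 10 < 20. No single element generates all of G, so G is not cyclic.

Answer: No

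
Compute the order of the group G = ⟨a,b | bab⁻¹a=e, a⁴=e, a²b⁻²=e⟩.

Enumerate words in the generators, reducing via the relations: the distinct elements are
  {a, b, e, ab, a², a³, b⁻¹, ab⁻¹}.
No further products give new elements, so |G| = 8.

Answer: 8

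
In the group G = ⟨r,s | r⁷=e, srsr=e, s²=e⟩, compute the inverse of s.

The order of s is 2 (smallest k with sᵏ = e), so s⁻¹ = s¹ = s.
Check: s · s → s · s = e, giving e as required.

Answer: s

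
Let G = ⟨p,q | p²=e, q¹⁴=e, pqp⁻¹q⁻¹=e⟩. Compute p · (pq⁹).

Compute p · (pq⁹) by multiplying left to right and reducing via the relations at each step:
  p · p = e
  e · q⁹ = q⁹

Answer: q⁹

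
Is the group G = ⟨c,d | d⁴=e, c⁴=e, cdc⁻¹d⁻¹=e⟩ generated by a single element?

|G| = 16, but the maximum element order in G is 4 < 16. No single element generates all of G, so G is not cyclic.

Answer: No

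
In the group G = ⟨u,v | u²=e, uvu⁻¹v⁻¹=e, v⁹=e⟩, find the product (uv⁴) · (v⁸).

Compute (uv⁴) · (v⁸) by multiplying left to right and reducing via the relations at each step:
  (uv⁴) · v⁸ = uv³

Answer: uv³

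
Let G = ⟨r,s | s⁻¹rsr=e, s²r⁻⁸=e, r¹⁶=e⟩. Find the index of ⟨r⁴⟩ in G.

First find ord(r⁴) by computing successive powers:
  (r⁴)¹ = r⁴, (r⁴)² = r⁸, (r⁴)³ = r¹², (r⁴)⁴ = e.
So |⟨r⁴⟩| = ord(r⁴) = 4. With |G| = 32, by Lagrange [G : ⟨r⁴⟩] = 32/4 = 8.

Answer: 8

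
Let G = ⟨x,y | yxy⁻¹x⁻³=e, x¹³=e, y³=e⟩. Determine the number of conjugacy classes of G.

The conjugacy classes (representative and size) are:
  [e] (size 1), [x] (size 3), [x⁵] (size 3), [x¹⁰] (size 3), [x⁸] (size 3), [x¹⁰y] (size 13), [x⁷y²] (size 13).
Class equation: 1 + 3 + 3 + 3 + 3 + 13 + 13 = 39 = |G|. So G has 7 conjugacy classes.

Answer: 7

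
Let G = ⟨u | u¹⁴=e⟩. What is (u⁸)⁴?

Compute successive powers of (u⁸), reducing at each step:
  (u⁸)²: (u⁸) · u⁸ = u²
  (u⁸)³: (u²) · u⁸ = u¹⁰
  (u⁸)⁴: (u¹⁰) · u⁸ = u⁴

Answer: u⁴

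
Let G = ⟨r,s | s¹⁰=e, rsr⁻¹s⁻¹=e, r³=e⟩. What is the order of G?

Enumerate words in the generators, reducing via the relations: the distinct elements are
  {e, r, s, rs, r², s², s³, s⁴, s⁵, s⁶, s⁷, s⁸, s⁹, rs², rs³, rs⁴, rs⁵, rs⁶, rs⁷, rs⁸, rs⁹, r²s, r²s², r²s³, r²s⁴, r²s⁵, r²s⁶, r²s⁷, r²s⁸, r²s⁹}.
No further products give new elements, so |G| = 30.

Answer: 30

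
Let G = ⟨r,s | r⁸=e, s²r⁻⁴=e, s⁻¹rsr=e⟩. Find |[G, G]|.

G' = [G, G] is generated by all commutators. The generator-pair commutators are: [r, s] = r².
The subgroup they normally generate is {e, r², r⁴, r⁶}, of order 4.
Check: |G/G'| = 16/4 = 4 is the order of the abelianisation.

Answer: 4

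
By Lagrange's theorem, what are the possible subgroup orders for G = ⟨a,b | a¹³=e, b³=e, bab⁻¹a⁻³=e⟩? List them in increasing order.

|G| = 39 = 3 · 13. By Lagrange's theorem the order of any subgroup divides 39; the divisors of 39 are 1, 3, 13, 39.

Answer: 1, 3, 13, 39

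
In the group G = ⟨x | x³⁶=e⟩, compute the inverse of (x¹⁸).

The order of (x¹⁸) is 2 (smallest k with (x¹⁸)ᵏ = e), so (x¹⁸)⁻¹ = (x¹⁸)¹ = x¹⁸.
Check: (x¹⁸) · (x¹⁸) → (x¹⁸) · x¹⁸ = e, giving e as required.

Answer: x¹⁸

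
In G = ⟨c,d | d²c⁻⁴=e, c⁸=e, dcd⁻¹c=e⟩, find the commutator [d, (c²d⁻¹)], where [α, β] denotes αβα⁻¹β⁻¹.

[d, (c²d⁻¹)] = d·(c²d⁻¹)·d⁻¹·(c²d⁻¹)⁻¹.
  d · (c²d⁻¹) = c⁶
  (c⁶) · (d⁻¹) = c²d
  (c²d) · (c²d) = c⁴

Answer: c⁴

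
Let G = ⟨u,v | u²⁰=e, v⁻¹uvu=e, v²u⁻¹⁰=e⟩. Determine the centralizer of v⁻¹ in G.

⟨v⁻¹⟩ ⊆ C_G(v⁻¹) since powers of v⁻¹ commute with v⁻¹; so |C_G(v⁻¹)| ≥ |⟨v⁻¹⟩| = 4.
By orbit–stabilizer, |C_G(v⁻¹)| = |G| / |conj. class of v⁻¹| = 40 / 10 = 4.
The 4 elements commuting with v⁻¹ are {e, u¹⁰, v, v⁻¹}.

Answer: {e, u¹⁰, v, v⁻¹}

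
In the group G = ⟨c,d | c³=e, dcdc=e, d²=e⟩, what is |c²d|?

Compute successive powers until reaching e:
  (c²d)¹ = c²d, (c²d)² = e.
The smallest positive k with (c²d)ᵏ = e is 2.

Answer: 2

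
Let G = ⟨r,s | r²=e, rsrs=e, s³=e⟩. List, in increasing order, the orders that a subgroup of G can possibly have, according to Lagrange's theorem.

|G| = 6 = 2 · 3. By Lagrange's theorem the order of any subgroup divides 6; the divisors of 6 are 1, 2, 3, 6.

Answer: 1, 2, 3, 6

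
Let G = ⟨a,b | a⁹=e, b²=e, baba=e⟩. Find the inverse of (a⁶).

The order of (a⁶) is 3 (smallest k with (a⁶)ᵏ = e), so (a⁶)⁻¹ = (a⁶)² = a³.
Check: (a⁶) · (a³) → (a⁶) · a³ = e, giving e as required.

Answer: a³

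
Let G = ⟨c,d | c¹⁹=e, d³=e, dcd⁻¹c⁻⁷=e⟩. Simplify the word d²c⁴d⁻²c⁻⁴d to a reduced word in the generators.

Multiply left to right, reducing at each step:
  (d²) · c⁴ = c⁶d²
  (c⁶d²) · d⁻² = c⁶
  (c⁶) · c⁻⁴ = c²
  (c²) · d = c²d

Answer: c²d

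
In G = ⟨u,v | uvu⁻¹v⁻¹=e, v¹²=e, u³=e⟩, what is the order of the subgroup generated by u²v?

|⟨u²v⟩| equals the order of u²v. Compute successive powers until reaching e:
  (u²v)¹ = u²v, (u²v)² = uv², (u²v)³ = v³, (u²v)⁴ = u²v⁴, (u²v)⁵ = uv⁵, (u²v)⁶ = v⁶, (u²v)⁷ = u²v⁷, (u²v)⁸ = uv⁸, (u²v)⁹ = v⁹, (u²v)¹⁰ = u²v¹⁰, (u²v)¹¹ = uv¹¹, (u²v)¹² = e.
The smallest positive k with (u²v)ᵏ = e is 12, so |⟨u²v⟩| = 12.

Answer: 12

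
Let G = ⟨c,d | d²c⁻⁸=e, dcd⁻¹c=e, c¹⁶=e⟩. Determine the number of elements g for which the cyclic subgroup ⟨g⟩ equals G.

⟨g⟩ = G would require ord(g) = |G| = 32, but the maximum element order in G is 16 < 32. So G is not cyclic and no single element generates it: the count is 0.

Answer: 0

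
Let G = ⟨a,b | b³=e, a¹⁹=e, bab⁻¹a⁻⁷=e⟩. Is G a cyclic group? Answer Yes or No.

Every cyclic group is abelian. But a·b = ab while b·a = a⁷b, so a·b ≠ b·a and G is not abelian. Hence G is not cyclic.

Answer: No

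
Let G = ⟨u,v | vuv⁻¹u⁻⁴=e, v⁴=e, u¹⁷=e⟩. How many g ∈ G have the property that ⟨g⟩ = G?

⟨g⟩ = G would require ord(g) = |G| = 68, but the maximum element order in G is 17 < 68. So G is not cyclic and no single element generates it: the count is 0.

Answer: 0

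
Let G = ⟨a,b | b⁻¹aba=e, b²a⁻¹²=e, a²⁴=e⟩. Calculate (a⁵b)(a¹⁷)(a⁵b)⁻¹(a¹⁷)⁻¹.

[(a⁵b), (a¹⁷)] = (a⁵b)·(a¹⁷)·(a⁵b)⁻¹·(a¹⁷)⁻¹.
  (a⁵b) · (a¹⁷) = b⁻¹
  (b⁻¹) · (a⁵b⁻¹) = a⁷
  (a⁷) · (a⁷) = a¹⁴

Answer: a¹⁴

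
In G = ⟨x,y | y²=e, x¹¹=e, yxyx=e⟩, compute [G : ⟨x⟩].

First find ord(x) by computing successive powers:
  x¹ = x, x² = x², x³ = x³, x⁴ = x⁴, x⁵ = x⁵, x⁶ = x⁶, x⁷ = x⁷, x⁸ = x⁸, x⁹ = x⁹, x¹⁰ = x¹⁰, x¹¹ = e.
So |⟨x⟩| = ord(x) = 11. With |G| = 22, by Lagrange [G : ⟨x⟩] = 22/11 = 2.

Answer: 2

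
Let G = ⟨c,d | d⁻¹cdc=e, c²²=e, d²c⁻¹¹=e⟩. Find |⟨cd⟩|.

|⟨cd⟩| equals the order of cd. Compute successive powers until reaching e:
  (cd)¹ = cd, (cd)² = c¹¹, (cd)³ = cd⁻¹, (cd)⁴ = e.
The smallest positive k with (cd)ᵏ = e is 4, so |⟨cd⟩| = 4.

Answer: 4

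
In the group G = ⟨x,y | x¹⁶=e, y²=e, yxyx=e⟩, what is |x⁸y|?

Compute successive powers until reaching e:
  (x⁸y)¹ = x⁸y, (x⁸y)² = e.
The smallest positive k with (x⁸y)ᵏ = e is 2.

Answer: 2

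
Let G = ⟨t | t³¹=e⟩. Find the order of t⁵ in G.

Compute successive powers until reaching e:
  (t⁵)¹ = t⁵, (t⁵)² = t¹⁰, (t⁵)³ = t¹⁵, (t⁵)⁴ = t²⁰, (t⁵)⁵ = t²⁵, (t⁵)⁶ = t³⁰, (t⁵)⁷ = t⁴, (t⁵)⁸ = t⁹, (t⁵)⁹ = t¹⁴, (t⁵)¹⁰ = t¹⁹, (t⁵)¹¹ = t²⁴, (t⁵)¹² = t²⁹, (t⁵)¹³ = t³, (t⁵)¹⁴ = t⁸, (t⁵)¹⁵ = t¹³, (t⁵)¹⁶ = t¹⁸, (t⁵)¹⁷ = t²³, (t⁵)¹⁸ = t²⁸, (t⁵)¹⁹ = t², (t⁵)²⁰ = t⁷, (t⁵)²¹ = t¹², (t⁵)²² = t¹⁷, (t⁵)²³ = t²², (t⁵)²⁴ = t²⁷, (t⁵)²⁵ = t, (t⁵)²⁶ = t⁶, (t⁵)²⁷ = t¹¹, (t⁵)²⁸ = t¹⁶, (t⁵)²⁹ = t²¹, (t⁵)³⁰ = t²⁶, (t⁵)³¹ = e.
The smallest positive k with (t⁵)ᵏ = e is 31.

Answer: 31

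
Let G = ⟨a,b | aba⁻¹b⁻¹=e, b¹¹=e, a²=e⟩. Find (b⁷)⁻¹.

The order of (b⁷) is 11 (smallest k with (b⁷)ᵏ = e), so (b⁷)⁻¹ = (b⁷)¹⁰ = b⁴.
Check: (b⁷) · (b⁴) → (b⁷) · b⁴ = e, giving e as required.

Answer: b⁴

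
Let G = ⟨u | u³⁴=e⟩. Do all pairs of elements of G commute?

G has a single generator, so G is cyclic and hence abelian.

Answer: Yes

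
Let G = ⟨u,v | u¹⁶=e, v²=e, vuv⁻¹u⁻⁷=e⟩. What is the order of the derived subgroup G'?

G' = [G, G] is generated by all commutators. The generator-pair commutators are: [u, v] = u¹⁰.
The subgroup they normally generate is {e, u², u⁴, u⁶, u⁸, u¹⁰, u¹², u¹⁴}, of order 8.
Check: |G/G'| = 32/8 = 4 is the order of the abelianisation.

Answer: 8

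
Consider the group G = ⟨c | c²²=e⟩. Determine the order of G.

G is generated by a single element, so G is cyclic. The relator gives c²² = e and no smaller power is forced to be e, so the 22 powers {c, e, c², c³, c⁴, c⁵, c⁶, c⁷, c⁸, c⁹, c²¹, c²⁰, c¹², c¹³, c¹¹, c¹⁰, c¹⁴, c¹⁵, c¹⁶, c¹⁷, c¹⁸, c¹⁹} are distinct. Hence |G| = 22.

Answer: 22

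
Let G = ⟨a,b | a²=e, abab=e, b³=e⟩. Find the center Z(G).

An element z ∈ Z(G) iff z commutes with every generator.
For example e is central: e·a = a = a·e; e·b = b = b·e.
Whereas a ∉ Z(G) since a·b = ab ≠ ab² = b·a.
Checking each of the 6 elements this way gives Z(G) = {e}, of order 1.

Answer: {e}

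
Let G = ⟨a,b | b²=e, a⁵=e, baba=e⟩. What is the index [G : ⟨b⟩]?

First find ord(b) by computing successive powers:
  b¹ = b, b² = e.
So |⟨b⟩| = ord(b) = 2. With |G| = 10, by Lagrange [G : ⟨b⟩] = 10/2 = 5.

Answer: 5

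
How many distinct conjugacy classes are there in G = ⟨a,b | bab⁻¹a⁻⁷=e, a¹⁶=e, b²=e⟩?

The conjugacy classes (representative and size) are:
  [e] (size 1), [a] (size 2), [a¹⁴] (size 2), [a³] (size 2), [a⁴] (size 2), [a¹⁰] (size 2), [a⁸] (size 1), [a⁹] (size 2), [a¹¹] (size 2), [a¹⁰b] (size 8), [ab] (size 8).
Class equation: 1 + 2 + 2 + 2 + 2 + 2 + 1 + 2 + 2 + 8 + 8 = 32 = |G|. So G has 11 conjugacy classes.

Answer: 11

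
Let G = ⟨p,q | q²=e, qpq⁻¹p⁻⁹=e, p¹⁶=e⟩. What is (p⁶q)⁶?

Compute successive powers of (p⁶q), reducing at each step:
  (p⁶q)²: (p⁶q) · p⁶ = p¹²q;   (p¹²q) · q = p¹²
  (p⁶q)³: (p¹²) · p⁶ = p²;   (p²) · q = p²q
  (p⁶q)⁴: (p²q) · p⁶ = p⁸q;   (p⁸q) · q = p⁸
  (p⁶q)⁵: (p⁸) · p⁶ = p¹⁴;   (p¹⁴) · q = p¹⁴q
  (p⁶q)⁶: (p¹⁴q) · p⁶ = p⁴q;   (p⁴q) · q = p⁴

Answer: p⁴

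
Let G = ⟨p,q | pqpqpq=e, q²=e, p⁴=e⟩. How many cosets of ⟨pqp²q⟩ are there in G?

First find ord(pqp²q) by computing successive powers:
  (pqp²q)¹ = pqp²q, (pqp²q)² = e.
So |⟨pqp²q⟩| = ord(pqp²q) = 2. With |G| = 24, by Lagrange [G : ⟨pqp²q⟩] = 24/2 = 12.

Answer: 12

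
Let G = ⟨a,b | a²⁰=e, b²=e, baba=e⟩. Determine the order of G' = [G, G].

G' = [G, G] is generated by all commutators. The generator-pair commutators are: [a, b] = a².
The subgroup they normally generate is {e, a², a⁴, a⁶, a⁸, a¹⁰, a¹², a¹⁴, a¹⁶, a¹⁸}, of order 10.
Check: |G/G'| = 40/10 = 4 is the order of the abelianisation.

Answer: 10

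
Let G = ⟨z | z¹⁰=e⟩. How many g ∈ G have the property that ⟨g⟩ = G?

G is cyclic of order 10. An element generates G iff its order is 10, and a cyclic group of order 10 has exactly φ(10) = 4 such elements.

Answer: 4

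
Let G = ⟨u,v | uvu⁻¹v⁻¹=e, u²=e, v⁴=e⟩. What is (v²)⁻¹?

The order of (v²) is 2 (smallest k with (v²)ᵏ = e), so (v²)⁻¹ = (v²)¹ = v².
Check: (v²) · (v²) → (v²) · v² = e, giving e as required.

Answer: v²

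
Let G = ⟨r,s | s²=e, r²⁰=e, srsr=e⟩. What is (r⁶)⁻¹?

The order of (r⁶) is 10 (smallest k with (r⁶)ᵏ = e), so (r⁶)⁻¹ = (r⁶)⁹ = r¹⁴.
Check: (r⁶) · (r¹⁴) → (r⁶) · r¹⁴ = e, giving e as required.

Answer: r¹⁴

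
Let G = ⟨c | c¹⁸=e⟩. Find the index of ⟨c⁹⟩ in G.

First find ord(c⁹) by computing successive powers:
  (c⁹)¹ = c⁹, (c⁹)² = e.
So |⟨c⁹⟩| = ord(c⁹) = 2. With |G| = 18, by Lagrange [G : ⟨c⁹⟩] = 18/2 = 9.

Answer: 9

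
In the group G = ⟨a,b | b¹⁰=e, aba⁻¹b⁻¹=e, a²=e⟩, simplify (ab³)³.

Compute successive powers of (ab³), reducing at each step:
  (ab³)²: (ab³) · a = b³;   (b³) · b³ = b⁶
  (ab³)³: (b⁶) · a = ab⁶;   (ab⁶) · b³ = ab⁹

Answer: ab⁹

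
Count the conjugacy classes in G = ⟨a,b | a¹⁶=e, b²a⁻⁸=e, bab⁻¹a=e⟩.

The conjugacy classes (representative and size) are:
  [e] (size 1), [a] (size 2), [a¹⁴] (size 2), [a¹³] (size 2), [a¹²] (size 2), [a⁵] (size 2), [a¹⁰] (size 2), [a⁷] (size 2), [a⁸] (size 1), [b⁻¹] (size 8), [a⁷b⁻¹] (size 8).
Class equation: 1 + 2 + 2 + 2 + 2 + 2 + 2 + 2 + 1 + 8 + 8 = 32 = |G|. So G has 11 conjugacy classes.

Answer: 11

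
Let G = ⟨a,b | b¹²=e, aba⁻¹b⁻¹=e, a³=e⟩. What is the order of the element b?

Compute successive powers until reaching e:
  b¹ = b, b² = b², b³ = b³, b⁴ = b⁴, b⁵ = b⁵, b⁶ = b⁶, b⁷ = b⁷, b⁸ = b⁸, b⁹ = b⁹, b¹⁰ = b¹⁰, b¹¹ = b¹¹, b¹² = e.
The smallest positive k with bᵏ = e is 12.

Answer: 12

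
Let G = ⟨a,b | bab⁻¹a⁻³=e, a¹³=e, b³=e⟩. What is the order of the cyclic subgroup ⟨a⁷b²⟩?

|⟨a⁷b²⟩| equals the order of a⁷b². Compute successive powers until reaching e:
  (a⁷b²)¹ = a⁷b², (a⁷b²)² = a⁵b, (a⁷b²)³ = e.
The smallest positive k with (a⁷b²)ᵏ = e is 3, so |⟨a⁷b²⟩| = 3.

Answer: 3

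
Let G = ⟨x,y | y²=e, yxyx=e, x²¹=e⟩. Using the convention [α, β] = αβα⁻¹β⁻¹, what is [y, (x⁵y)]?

[y, (x⁵y)] = y·(x⁵y)·y⁻¹·(x⁵y)⁻¹.
  y · (x⁵y) = x¹⁶
  (x¹⁶) · y = x¹⁶y
  (x¹⁶y) · (x⁵y) = x¹¹

Answer: x¹¹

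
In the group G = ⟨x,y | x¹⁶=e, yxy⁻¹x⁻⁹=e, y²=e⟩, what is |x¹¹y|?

Compute successive powers until reaching e:
  (x¹¹y)¹ = x¹¹y, (x¹¹y)² = x¹⁴, (x¹¹y)³ = x⁹y, (x¹¹y)⁴ = x¹², (x¹¹y)⁵ = x⁷y, (x¹¹y)⁶ = x¹⁰, (x¹¹y)⁷ = x⁵y, (x¹¹y)⁸ = x⁸, (x¹¹y)⁹ = x³y, (x¹¹y)¹⁰ = x⁶, (x¹¹y)¹¹ = xy, (x¹¹y)¹² = x⁴, (x¹¹y)¹³ = x¹⁵y, (x¹¹y)¹⁴ = x², (x¹¹y)¹⁵ = x¹³y, (x¹¹y)¹⁶ = e.
The smallest positive k with (x¹¹y)ᵏ = e is 16.

Answer: 16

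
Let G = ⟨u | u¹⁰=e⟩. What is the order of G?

G is generated by a single element, so G is cyclic. The relator gives u¹⁰ = e and no smaller power is forced to be e, so the 10 powers {e, u, u², u³, u⁴, u⁵, u⁶, u⁷, u⁸, u⁹} are distinct. Hence |G| = 10.

Answer: 10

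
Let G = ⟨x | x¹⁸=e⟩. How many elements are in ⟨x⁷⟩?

|⟨x⁷⟩| equals the order of x⁷. Compute successive powers until reaching e:
  (x⁷)¹ = x⁷, (x⁷)² = x¹⁴, (x⁷)³ = x³, (x⁷)⁴ = x¹⁰, (x⁷)⁵ = x¹⁷, (x⁷)⁶ = x⁶, (x⁷)⁷ = x¹³, (x⁷)⁸ = x², (x⁷)⁹ = x⁹, (x⁷)¹⁰ = x¹⁶, (x⁷)¹¹ = x⁵, (x⁷)¹² = x¹², (x⁷)¹³ = x, (x⁷)¹⁴ = x⁸, (x⁷)¹⁵ = x¹⁵, (x⁷)¹⁶ = x⁴, (x⁷)¹⁷ = x¹¹, (x⁷)¹⁸ = e.
The smallest positive k with (x⁷)ᵏ = e is 18, so |⟨x⁷⟩| = 18.

Answer: 18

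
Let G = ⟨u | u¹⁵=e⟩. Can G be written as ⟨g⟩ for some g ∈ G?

|G| = 15. The element u has order 15 (its powers give 15 distinct elements), so ⟨u⟩ = G and G is cyclic.

Answer: Yes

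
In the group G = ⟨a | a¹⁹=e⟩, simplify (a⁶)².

Compute successive powers of (a⁶), reducing at each step:
  (a⁶)²: (a⁶) · a⁶ = a¹²

Answer: a¹²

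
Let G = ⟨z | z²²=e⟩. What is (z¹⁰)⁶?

Compute successive powers of (z¹⁰), reducing at each step:
  (z¹⁰)²: (z¹⁰) · z¹⁰ = z²⁰
  (z¹⁰)³: (z²⁰) · z¹⁰ = z⁸
  (z¹⁰)⁴: (z⁸) · z¹⁰ = z¹⁸
  (z¹⁰)⁵: (z¹⁸) · z¹⁰ = z⁶
  (z¹⁰)⁶: (z⁶) · z¹⁰ = z¹⁶

Answer: z¹⁶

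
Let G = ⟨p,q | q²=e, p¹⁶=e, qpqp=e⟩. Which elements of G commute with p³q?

⟨p³q⟩ ⊆ C_G(p³q) since powers of p³q commute with p³q; so |C_G(p³q)| ≥ |⟨p³q⟩| = 2.
By orbit–stabilizer, |C_G(p³q)| = |G| / |conj. class of p³q| = 32 / 8 = 4.
The 4 elements commuting with p³q are {e, p⁸, p³q, p¹¹q}.

Answer: {e, p⁸, p³q, p¹¹q}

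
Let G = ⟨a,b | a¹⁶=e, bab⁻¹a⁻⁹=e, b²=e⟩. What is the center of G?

An element z ∈ Z(G) iff z commutes with every generator.
For example a² is central: (a²)·a = a³ = a·(a²); (a²)·b = a²b = b·(a²).
Whereas a ∉ Z(G) since a·b = ab ≠ a⁹b = b·a.
Checking each of the 32 elements this way gives Z(G) = {e, a², a⁴, a⁶, a⁸, a¹⁰, a¹², a¹⁴}, of order 8.

Answer: {e, a², a⁴, a⁶, a⁸, a¹⁰, a¹², a¹⁴}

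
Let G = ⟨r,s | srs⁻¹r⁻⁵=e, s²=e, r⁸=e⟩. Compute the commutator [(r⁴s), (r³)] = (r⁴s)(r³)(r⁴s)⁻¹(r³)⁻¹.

[(r⁴s), (r³)] = (r⁴s)·(r³)·(r⁴s)⁻¹·(r³)⁻¹.
  (r⁴s) · (r³) = r³s
  (r³s) · (r⁴s) = r⁷
  (r⁷) · (r⁵) = r⁴

Answer: r⁴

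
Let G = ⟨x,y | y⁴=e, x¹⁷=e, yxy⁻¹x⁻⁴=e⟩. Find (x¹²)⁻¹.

The order of (x¹²) is 17 (smallest k with (x¹²)ᵏ = e), so (x¹²)⁻¹ = (x¹²)¹⁶ = x⁵.
Check: (x¹²) · (x⁵) → (x¹²) · x⁵ = e, giving e as required.

Answer: x⁵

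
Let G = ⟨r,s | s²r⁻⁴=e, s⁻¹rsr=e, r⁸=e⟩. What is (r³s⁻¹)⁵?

Compute successive powers of (r³s⁻¹), reducing at each step:
  (r³s⁻¹)²: (r³s⁻¹) · r³ = s⁻¹;   (s⁻¹) · s⁻¹ = r⁴
  (r³s⁻¹)³: (r⁴) · r³ = r⁷;   (r⁷) · s⁻¹ = r³s
  (r³s⁻¹)⁴: (r³s) · r³ = s;   s · s⁻¹ = e
  (r³s⁻¹)⁵: e · r³ = r³;   (r³) · s⁻¹ = r³s⁻¹

Answer: r³s⁻¹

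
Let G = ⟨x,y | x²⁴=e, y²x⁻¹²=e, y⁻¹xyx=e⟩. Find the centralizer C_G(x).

⟨x⟩ ⊆ C_G(x) since powers of x commute with x; so |C_G(x)| ≥ |⟨x⟩| = 24.
By orbit–stabilizer, |C_G(x)| = |G| / |conj. class of x| = 48 / 2 = 24.
The 24 elements commuting with x are {e, x, x², x³, x⁴, x⁵, x⁶, x⁷, x⁸, x⁹, x¹⁰, x¹¹, x¹², x¹³, x¹⁴, x¹⁵, x¹⁶, x¹⁷, x¹⁸, x¹⁹, x²⁰, x²¹, x²², x²³}.

Answer: {e, x, x², x³, x⁴, x⁵, x⁶, x⁷, x⁸, x⁹, x¹⁰, x¹¹, x¹², x¹³, x¹⁴, x¹⁵, x¹⁶, x¹⁷, x¹⁸, x¹⁹, x²⁰, x²¹, x²², x²³}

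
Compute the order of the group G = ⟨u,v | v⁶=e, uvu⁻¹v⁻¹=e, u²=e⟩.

Enumerate words in the generators, reducing via the relations: the distinct elements are
  {e, u, v, uv, v², v³, v⁴, v⁵, uv², uv³, uv⁴, uv⁵}.
No further products give new elements, so |G| = 12.

Answer: 12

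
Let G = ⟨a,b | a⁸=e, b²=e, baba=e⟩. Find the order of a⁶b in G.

Compute successive powers until reaching e:
  (a⁶b)¹ = a⁶b, (a⁶b)² = e.
The smallest positive k with (a⁶b)ᵏ = e is 2.

Answer: 2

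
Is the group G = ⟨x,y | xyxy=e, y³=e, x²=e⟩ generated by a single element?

Every cyclic group is abelian. But x·y = xy while y·x = xy², so x·y ≠ y·x and G is not abelian. Hence G is not cyclic.

Answer: No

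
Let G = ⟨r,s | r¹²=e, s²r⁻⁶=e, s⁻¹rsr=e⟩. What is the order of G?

Enumerate words in the generators, reducing via the relations: the distinct elements are
  {e, r, s, rs, r², r³, r⁴, r⁵, r⁶, r⁷, r⁸, r⁹, r²s, r³s, r¹¹, r¹⁰, r⁴s, r⁵s, s⁻¹, rs⁻¹, r²s⁻¹, r³s⁻¹, r⁴s⁻¹, r⁵s⁻¹}.
No further products give new elements, so |G| = 24.

Answer: 24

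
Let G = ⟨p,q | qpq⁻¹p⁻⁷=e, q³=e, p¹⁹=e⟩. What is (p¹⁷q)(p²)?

Compute (p¹⁷q) · (p²) by multiplying left to right and reducing via the relations at each step:
  (p¹⁷q) · p² = p¹²q

Answer: p¹²q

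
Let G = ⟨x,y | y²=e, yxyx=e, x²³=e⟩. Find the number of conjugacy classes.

The conjugacy classes (representative and size) are:
  [e] (size 1), [x] (size 2), [x²¹] (size 2), [x²⁰] (size 2), [x⁴] (size 2), [x¹⁸] (size 2), [x⁶] (size 2), [x¹⁶] (size 2), [x⁸] (size 2), [x⁹] (size 2), [x¹⁰] (size 2), [x¹²] (size 2), [x¹⁸y] (size 23).
Class equation: 1 + 2 + 2 + 2 + 2 + 2 + 2 + 2 + 2 + 2 + 2 + 2 + 23 = 46 = |G|. So G has 13 conjugacy classes.

Answer: 13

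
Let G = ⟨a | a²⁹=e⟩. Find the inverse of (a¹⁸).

The order of (a¹⁸) is 29 (smallest k with (a¹⁸)ᵏ = e), so (a¹⁸)⁻¹ = (a¹⁸)²⁸ = a¹¹.
Check: (a¹⁸) · (a¹¹) → (a¹⁸) · a¹¹ = e, giving e as required.

Answer: a¹¹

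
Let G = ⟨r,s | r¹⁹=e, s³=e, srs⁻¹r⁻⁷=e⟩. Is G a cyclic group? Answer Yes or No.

Every cyclic group is abelian. But r·s = rs while s·r = r⁷s, so r·s ≠ s·r and G is not abelian. Hence G is not cyclic.

Answer: No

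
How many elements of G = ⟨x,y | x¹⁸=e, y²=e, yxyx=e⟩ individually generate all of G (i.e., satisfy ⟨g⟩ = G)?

⟨g⟩ = G would require ord(g) = |G| = 36, but the maximum element order in G is 18 < 36. So G is not cyclic and no single element generates it: the count is 0.

Answer: 0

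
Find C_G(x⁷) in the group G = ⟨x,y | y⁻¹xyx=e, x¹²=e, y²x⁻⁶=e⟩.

⟨x⁷⟩ ⊆ C_G(x⁷) since powers of x⁷ commute with x⁷; so |C_G(x⁷)| ≥ |⟨x⁷⟩| = 12.
By orbit–stabilizer, |C_G(x⁷)| = |G| / |conj. class of x⁷| = 24 / 2 = 12.
The 12 elements commuting with x⁷ are {e, x, x², x³, x⁴, x⁵, x⁶, x⁷, x⁸, x⁹, x¹⁰, x¹¹}.

Answer: {e, x, x², x³, x⁴, x⁵, x⁶, x⁷, x⁸, x⁹, x¹⁰, x¹¹}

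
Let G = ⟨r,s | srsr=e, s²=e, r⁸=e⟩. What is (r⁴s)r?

Compute (r⁴s) · r by multiplying left to right and reducing via the relations at each step:
  (r⁴s) · r = r³s

Answer: r³s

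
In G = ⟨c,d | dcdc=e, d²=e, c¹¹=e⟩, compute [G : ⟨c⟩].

First find ord(c) by computing successive powers:
  c¹ = c, c² = c², c³ = c³, c⁴ = c⁴, c⁵ = c⁵, c⁶ = c⁶, c⁷ = c⁷, c⁸ = c⁸, c⁹ = c⁹, c¹⁰ = c¹⁰, c¹¹ = e.
So |⟨c⟩| = ord(c) = 11. With |G| = 22, by Lagrange [G : ⟨c⟩] = 22/11 = 2.

Answer: 2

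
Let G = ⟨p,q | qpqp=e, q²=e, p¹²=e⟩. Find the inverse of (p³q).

The order of (p³q) is 2 (smallest k with (p³q)ᵏ = e), so (p³q)⁻¹ = (p³q)¹ = p³q.
Check: (p³q) · (p³q) → (p³q) · p³ = q;   q · q = e, giving e as required.

Answer: p³q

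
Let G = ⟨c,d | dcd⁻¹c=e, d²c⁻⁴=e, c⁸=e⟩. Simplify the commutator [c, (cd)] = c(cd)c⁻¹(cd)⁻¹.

[c, (cd)] = c·(cd)·c⁻¹·(cd)⁻¹.
  c · (cd) = c²d
  (c²d) · (c⁷) = c³d
  (c³d) · (cd⁻¹) = c²

Answer: c²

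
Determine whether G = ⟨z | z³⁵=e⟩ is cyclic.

|G| = 35. The element z has order 35 (its powers give 35 distinct elements), so ⟨z⟩ = G and G is cyclic.

Answer: Yes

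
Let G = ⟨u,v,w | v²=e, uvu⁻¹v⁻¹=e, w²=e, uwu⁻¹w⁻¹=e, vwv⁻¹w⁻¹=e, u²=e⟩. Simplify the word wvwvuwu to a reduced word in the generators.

Multiply left to right, reducing at each step:
  w · v = vw
  (vw) · w = v
  v · v = e
  e · u = u
  u · w = uw
  (uw) · u = w

Answer: w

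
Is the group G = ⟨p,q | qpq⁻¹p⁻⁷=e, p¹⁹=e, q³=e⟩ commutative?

p·q = pq but q·p = p⁷q, so p·q ≠ q·p and G is not abelian.

Answer: No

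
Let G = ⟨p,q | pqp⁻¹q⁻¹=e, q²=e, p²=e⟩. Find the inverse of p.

The order of p is 2 (smallest k with pᵏ = e), so p⁻¹ = p¹ = p.
Check: p · p → p · p = e, giving e as required.

Answer: p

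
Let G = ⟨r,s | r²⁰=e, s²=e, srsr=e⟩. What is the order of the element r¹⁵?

Compute successive powers until reaching e:
  (r¹⁵)¹ = r¹⁵, (r¹⁵)² = r¹⁰, (r¹⁵)³ = r⁵, (r¹⁵)⁴ = e.
The smallest positive k with (r¹⁵)ᵏ = e is 4.

Answer: 4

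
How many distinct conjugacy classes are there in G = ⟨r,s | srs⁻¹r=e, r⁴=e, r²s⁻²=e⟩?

The conjugacy classes (representative and size) are:
  [e] (size 1), [r³] (size 2), [r²] (size 1), [s⁻¹] (size 2), [rs] (size 2).
Class equation: 1 + 2 + 1 + 2 + 2 = 8 = |G|. So G has 5 conjugacy classes.

Answer: 5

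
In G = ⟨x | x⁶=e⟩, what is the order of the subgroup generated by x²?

|⟨x²⟩| equals the order of x². Compute successive powers until reaching e:
  (x²)¹ = x², (x²)² = x⁴, (x²)³ = e.
The smallest positive k with (x²)ᵏ = e is 3, so |⟨x²⟩| = 3.

Answer: 3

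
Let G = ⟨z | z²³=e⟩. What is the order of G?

G is generated by a single element, so G is cyclic. The relator gives z²³ = e and no smaller power is forced to be e, so the 23 powers {e, z, z², z³, z⁴, z⁵, z⁶, z⁷, z⁸, z⁹, z²², z²¹, z²⁰, z¹², z¹³, z¹¹, z¹⁰, z¹⁴, z¹⁵, z¹⁶, z¹⁷, z¹⁸, z¹⁹} are distinct. Hence |G| = 23.

Answer: 23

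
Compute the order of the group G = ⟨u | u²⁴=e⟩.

G is generated by a single element, so G is cyclic. The relator gives u²⁴ = e and no smaller power is forced to be e, so the 24 powers {e, u, u², u³, u⁴, u⁵, u⁶, u⁷, u⁸, u⁹, u²², u²³, u²¹, u²⁰, u¹², u¹³, u¹¹, u¹⁰, u¹⁴, u¹⁵, u¹⁶, u¹⁷, u¹⁸, u¹⁹} are distinct. Hence |G| = 24.

Answer: 24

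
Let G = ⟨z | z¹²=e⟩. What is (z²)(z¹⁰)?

Compute (z²) · (z¹⁰) by multiplying left to right and reducing via the relations at each step:
  (z²) · z¹⁰ = e

Answer: e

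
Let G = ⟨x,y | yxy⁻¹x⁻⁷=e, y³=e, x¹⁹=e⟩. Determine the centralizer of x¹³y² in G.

⟨x¹³y²⟩ ⊆ C_G(x¹³y²) since powers of x¹³y² commute with x¹³y²; so |C_G(x¹³y²)| ≥ |⟨x¹³y²⟩| = 3.
By orbit–stabilizer, |C_G(x¹³y²)| = |G| / |conj. class of x¹³y²| = 57 / 19 = 3.
The 3 elements commuting with x¹³y² are {e, x⁴y, x¹³y²}.

Answer: {e, x⁴y, x¹³y²}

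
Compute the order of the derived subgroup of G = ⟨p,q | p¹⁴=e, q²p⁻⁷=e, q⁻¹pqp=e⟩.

G' = [G, G] is generated by all commutators. The generator-pair commutators are: [p, q] = p².
The subgroup they normally generate is {e, p², p⁴, p⁶, p⁸, p¹⁰, p¹²}, of order 7.
Check: |G/G'| = 28/7 = 4 is the order of the abelianisation.

Answer: 7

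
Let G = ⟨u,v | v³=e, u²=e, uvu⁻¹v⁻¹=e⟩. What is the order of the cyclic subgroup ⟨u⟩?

|⟨u⟩| equals the order of u. Compute successive powers until reaching e:
  u¹ = u, u² = e.
The smallest positive k with uᵏ = e is 2, so |⟨u⟩| = 2.

Answer: 2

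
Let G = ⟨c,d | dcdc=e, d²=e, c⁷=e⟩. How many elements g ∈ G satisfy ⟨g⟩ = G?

⟨g⟩ = G would require ord(g) = |G| = 14, but the maximum element order in G is 7 < 14. So G is not cyclic and no single element generates it: the count is 0.

Answer: 0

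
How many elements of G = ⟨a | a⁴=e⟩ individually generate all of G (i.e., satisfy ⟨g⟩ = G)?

G is cyclic of order 4. An element generates G iff its order is 4, and a cyclic group of order 4 has exactly φ(4) = 2 such elements.

Answer: 2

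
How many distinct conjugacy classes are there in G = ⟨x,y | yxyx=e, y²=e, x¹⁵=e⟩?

The conjugacy classes (representative and size) are:
  [e] (size 1), [x¹⁴] (size 2), [x²] (size 2), [x³] (size 2), [x⁴] (size 2), [x¹⁰] (size 2), [x⁹] (size 2), [x⁷] (size 2), [x¹³y] (size 15).
Class equation: 1 + 2 + 2 + 2 + 2 + 2 + 2 + 2 + 15 = 30 = |G|. So G has 9 conjugacy classes.

Answer: 9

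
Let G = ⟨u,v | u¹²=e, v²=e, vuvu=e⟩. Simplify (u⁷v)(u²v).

Compute (u⁷v) · (u²v) by multiplying left to right and reducing via the relations at each step:
  (u⁷v) · u² = u⁵v
  (u⁵v) · v = u⁵

Answer: u⁵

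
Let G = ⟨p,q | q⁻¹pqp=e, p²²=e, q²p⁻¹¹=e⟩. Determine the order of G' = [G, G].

G' = [G, G] is generated by all commutators. The generator-pair commutators are: [p, q] = p².
The subgroup they normally generate is {e, p², p⁴, p⁶, p⁸, p¹⁰, p¹², p¹⁴, p¹⁶, p¹⁸, p²⁰}, of order 11.
Check: |G/G'| = 44/11 = 4 is the order of the abelianisation.

Answer: 11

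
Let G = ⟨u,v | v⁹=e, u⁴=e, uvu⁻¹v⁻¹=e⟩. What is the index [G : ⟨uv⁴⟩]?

First find ord(uv⁴) by computing successive powers:
  (uv⁴)¹ = uv⁴, (uv⁴)² = u²v⁸, (uv⁴)³ = u³v³, (uv⁴)⁴ = v⁷, (uv⁴)⁵ = uv², (uv⁴)⁶ = u²v⁶, (uv⁴)⁷ = u³v, (uv⁴)⁸ = v⁵, (uv⁴)⁹ = u, (uv⁴)¹⁰ = u²v⁴, (uv⁴)¹¹ = u³v⁸, (uv⁴)¹² = v³, (uv⁴)¹³ = uv⁷, (uv⁴)¹⁴ = u²v², (uv⁴)¹⁵ = u³v⁶, (uv⁴)¹⁶ = v, (uv⁴)¹⁷ = uv⁵, (uv⁴)¹⁸ = u², (uv⁴)¹⁹ = u³v⁴, (uv⁴)²⁰ = v⁸, (uv⁴)²¹ = uv³, (uv⁴)²² = u²v⁷, (uv⁴)²³ = u³v², (uv⁴)²⁴ = v⁶, (uv⁴)²⁵ = uv, (uv⁴)²⁶ = u²v⁵, (uv⁴)²⁷ = u³, (uv⁴)²⁸ = v⁴, (uv⁴)²⁹ = uv⁸, (uv⁴)³⁰ = u²v³, (uv⁴)³¹ = u³v⁷, (uv⁴)³² = v², (uv⁴)³³ = uv⁶, (uv⁴)³⁴ = u²v, (uv⁴)³⁵ = u³v⁵, (uv⁴)³⁶ = e.
So |⟨uv⁴⟩| = ord(uv⁴) = 36. With |G| = 36, by Lagrange [G : ⟨uv⁴⟩] = 36/36 = 1.

Answer: 1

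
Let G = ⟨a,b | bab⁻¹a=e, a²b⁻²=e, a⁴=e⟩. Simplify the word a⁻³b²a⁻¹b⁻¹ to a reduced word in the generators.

Multiply left to right, reducing at each step:
  a · b² = a³
  (a³) · a⁻¹ = a²
  (a²) · b⁻¹ = b

Answer: b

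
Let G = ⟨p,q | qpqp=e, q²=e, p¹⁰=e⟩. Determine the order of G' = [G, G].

G' = [G, G] is generated by all commutators. The generator-pair commutators are: [p, q] = p².
The subgroup they normally generate is {e, p², p⁴, p⁶, p⁸}, of order 5.
Check: |G/G'| = 20/5 = 4 is the order of the abelianisation.

Answer: 5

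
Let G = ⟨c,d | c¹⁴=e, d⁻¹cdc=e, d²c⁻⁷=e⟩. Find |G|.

Enumerate words in the generators, reducing via the relations: the distinct elements are
  {c, d, e, cd, c², c³, c⁴, c⁵, c⁶, c⁷, c⁸, c⁹, c²d, c³d, c¹², c¹³, c¹¹, c¹⁰, c⁴d, c⁵d, c⁶d, d⁻¹, cd⁻¹, c²d⁻¹, c³d⁻¹, c⁴d⁻¹, c⁵d⁻¹, c⁶d⁻¹}.
No further products give new elements, so |G| = 28.

Answer: 28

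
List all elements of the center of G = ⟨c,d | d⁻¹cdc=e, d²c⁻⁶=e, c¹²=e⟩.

An element z ∈ Z(G) iff z commutes with every generator.
For example c⁶ is central: (c⁶)·c = c⁷ = c·(c⁶); (c⁶)·d = d⁻¹ = d·(c⁶).
Whereas c ∉ Z(G) since c·d = cd ≠ c⁵d⁻¹ = d·c.
Checking each of the 24 elements this way gives Z(G) = {e, c⁶}, of order 2.

Answer: {e, c⁶}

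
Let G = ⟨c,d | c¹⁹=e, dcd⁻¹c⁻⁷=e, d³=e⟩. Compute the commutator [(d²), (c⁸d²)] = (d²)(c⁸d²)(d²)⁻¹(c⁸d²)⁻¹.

[(d²), (c⁸d²)] = (d²)·(c⁸d²)·(d²)⁻¹·(c⁸d²)⁻¹.
  (d²) · (c⁸d²) = c¹²d
  (c¹²d) · d = c¹²d²
  (c¹²d²) · (cd) = c⁴

Answer: c⁴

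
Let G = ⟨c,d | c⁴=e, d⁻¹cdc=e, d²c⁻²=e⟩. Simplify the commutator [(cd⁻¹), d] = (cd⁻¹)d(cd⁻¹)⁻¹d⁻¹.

[(cd⁻¹), d] = (cd⁻¹)·d·(cd⁻¹)⁻¹·d⁻¹.
  (cd⁻¹) · d = c
  c · (cd) = d⁻¹
  (d⁻¹) · (d⁻¹) = c²

Answer: c²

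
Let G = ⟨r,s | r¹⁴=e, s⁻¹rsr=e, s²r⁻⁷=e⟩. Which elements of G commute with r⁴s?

⟨r⁴s⟩ ⊆ C_G(r⁴s) since powers of r⁴s commute with r⁴s; so |C_G(r⁴s)| ≥ |⟨r⁴s⟩| = 4.
By orbit–stabilizer, |C_G(r⁴s)| = |G| / |conj. class of r⁴s| = 28 / 7 = 4.
The 4 elements commuting with r⁴s are {e, r⁷, r⁴s, r⁴s⁻¹}.

Answer: {e, r⁷, r⁴s, r⁴s⁻¹}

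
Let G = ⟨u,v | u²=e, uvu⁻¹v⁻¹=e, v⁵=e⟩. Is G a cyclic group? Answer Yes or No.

|G| = 10. The element uv has order 10 (its powers give 10 distinct elements), so ⟨uv⟩ = G and G is cyclic.

Answer: Yes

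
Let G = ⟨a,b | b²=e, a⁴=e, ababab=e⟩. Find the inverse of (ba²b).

The order of (ba²b) is 2 (smallest k with (ba²b)ᵏ = e), so (ba²b)⁻¹ = (ba²b)¹ = ba²b.
Check: (ba²b) · (ba²b) → (ba²b) · b = ba²;   (ba²) · a² = b;   b · b = e, giving e as required.

Answer: ba²b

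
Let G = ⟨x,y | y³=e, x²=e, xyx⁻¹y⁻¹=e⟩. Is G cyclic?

|G| = 6. The element xy has order 6 (its powers give 6 distinct elements), so ⟨xy⟩ = G and G is cyclic.

Answer: Yes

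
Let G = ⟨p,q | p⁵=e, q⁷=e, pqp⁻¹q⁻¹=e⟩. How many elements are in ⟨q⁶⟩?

|⟨q⁶⟩| equals the order of q⁶. Compute successive powers until reaching e:
  (q⁶)¹ = q⁶, (q⁶)² = q⁵, (q⁶)³ = q⁴, (q⁶)⁴ = q³, (q⁶)⁵ = q², (q⁶)⁶ = q, (q⁶)⁷ = e.
The smallest positive k with (q⁶)ᵏ = e is 7, so |⟨q⁶⟩| = 7.

Answer: 7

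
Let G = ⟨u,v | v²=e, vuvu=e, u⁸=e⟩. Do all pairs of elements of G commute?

u·v = uv but v·u = u⁷v, so u·v ≠ v·u and G is not abelian.

Answer: No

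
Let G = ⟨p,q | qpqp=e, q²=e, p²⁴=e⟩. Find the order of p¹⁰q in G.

Compute successive powers until reaching e:
  (p¹⁰q)¹ = p¹⁰q, (p¹⁰q)² = e.
The smallest positive k with (p¹⁰q)ᵏ = e is 2.

Answer: 2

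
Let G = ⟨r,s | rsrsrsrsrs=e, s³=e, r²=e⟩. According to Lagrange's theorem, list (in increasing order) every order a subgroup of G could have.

|G| = 60 = 2² · 3 · 5. By Lagrange's theorem the order of any subgroup divides 60; the divisors of 60 are 1, 2, 3, 4, 5, 6, 10, 12, 15, 20, 30, 60.

Answer: 1, 2, 3, 4, 5, 6, 10, 12, 15, 20, 30, 60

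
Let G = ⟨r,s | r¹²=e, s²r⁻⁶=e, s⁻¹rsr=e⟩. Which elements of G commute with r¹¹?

⟨r¹¹⟩ ⊆ C_G(r¹¹) since powers of r¹¹ commute with r¹¹; so |C_G(r¹¹)| ≥ |⟨r¹¹⟩| = 12.
By orbit–stabilizer, |C_G(r¹¹)| = |G| / |conj. class of r¹¹| = 24 / 2 = 12.
The 12 elements commuting with r¹¹ are {e, r, r², r³, r⁴, r⁵, r⁶, r⁷, r⁸, r⁹, r¹⁰, r¹¹}.

Answer: {e, r, r², r³, r⁴, r⁵, r⁶, r⁷, r⁸, r⁹, r¹⁰, r¹¹}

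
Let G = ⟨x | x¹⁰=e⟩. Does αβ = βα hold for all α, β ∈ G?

G has a single generator, so G is cyclic and hence abelian.

Answer: Yes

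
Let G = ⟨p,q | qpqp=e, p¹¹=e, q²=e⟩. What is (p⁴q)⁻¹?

The order of (p⁴q) is 2 (smallest k with (p⁴q)ᵏ = e), so (p⁴q)⁻¹ = (p⁴q)¹ = p⁴q.
Check: (p⁴q) · (p⁴q) → (p⁴q) · p⁴ = q;   q · q = e, giving e as required.

Answer: p⁴q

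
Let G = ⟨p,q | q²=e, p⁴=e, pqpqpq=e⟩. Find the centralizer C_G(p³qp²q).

⟨p³qp²q⟩ ⊆ C_G(p³qp²q) since powers of p³qp²q commute with p³qp²q; so |C_G(p³qp²q)| ≥ |⟨p³qp²q⟩| = 2.
By orbit–stabilizer, |C_G(p³qp²q)| = |G| / |conj. class of p³qp²q| = 24 / 6 = 4.
The 4 elements commuting with p³qp²q are {e, p², pqp²q, p³qp²q}.

Answer: {e, p², pqp²q, p³qp²q}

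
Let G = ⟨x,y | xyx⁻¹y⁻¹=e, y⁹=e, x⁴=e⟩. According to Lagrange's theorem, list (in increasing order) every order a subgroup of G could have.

|G| = 36 = 2² · 3². By Lagrange's theorem the order of any subgroup divides 36; the divisors of 36 are 1, 2, 3, 4, 6, 9, 12, 18, 36.

Answer: 1, 2, 3, 4, 6, 9, 12, 18, 36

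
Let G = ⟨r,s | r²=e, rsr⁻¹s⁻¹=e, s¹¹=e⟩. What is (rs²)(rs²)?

Compute (rs²) · (rs²) by multiplying left to right and reducing via the relations at each step:
  (rs²) · r = s²
  (s²) · s² = s⁴

Answer: s⁴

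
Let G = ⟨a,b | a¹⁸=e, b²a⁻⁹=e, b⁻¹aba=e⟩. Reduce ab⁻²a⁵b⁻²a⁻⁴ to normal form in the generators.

Multiply left to right, reducing at each step:
  a · b⁻² = a¹⁰
  (a¹⁰) · a⁵ = a¹⁵
  (a¹⁵) · b⁻² = a⁶
  (a⁶) · a⁻⁴ = a²

Answer: a²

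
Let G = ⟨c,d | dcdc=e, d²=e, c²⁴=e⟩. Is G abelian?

c·d = cd but d·c = c²³d, so c·d ≠ d·c and G is not abelian.

Answer: No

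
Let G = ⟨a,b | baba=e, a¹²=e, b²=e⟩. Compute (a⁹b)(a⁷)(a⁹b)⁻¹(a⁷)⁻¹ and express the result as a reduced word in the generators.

[(a⁹b), (a⁷)] = (a⁹b)·(a⁷)·(a⁹b)⁻¹·(a⁷)⁻¹.
  (a⁹b) · (a⁷) = a²b
  (a²b) · (a⁹b) = a⁵
  (a⁵) · (a⁵) = a¹⁰

Answer: a¹⁰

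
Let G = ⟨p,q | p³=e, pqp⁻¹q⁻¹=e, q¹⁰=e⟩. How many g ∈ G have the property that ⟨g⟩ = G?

G is cyclic of order 30. An element generates G iff its order is 30, and a cyclic group of order 30 has exactly φ(30) = 8 such elements.

Answer: 8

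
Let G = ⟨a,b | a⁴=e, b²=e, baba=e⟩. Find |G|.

Enumerate words in the generators, reducing via the relations: the distinct elements are
  {a, b, e, ab, a², a³, a²b, a³b}.
No further products give new elements, so |G| = 8.

Answer: 8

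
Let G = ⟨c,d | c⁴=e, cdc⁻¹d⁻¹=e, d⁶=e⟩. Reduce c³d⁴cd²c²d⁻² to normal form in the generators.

Multiply left to right, reducing at each step:
  (c³) · d⁴ = c³d⁴
  (c³d⁴) · c = d⁴
  (d⁴) · d² = e
  e · c² = c²
  (c²) · d⁻² = c²d⁴

Answer: c²d⁴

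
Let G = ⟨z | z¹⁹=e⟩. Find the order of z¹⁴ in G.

Compute successive powers until reaching e:
  (z¹⁴)¹ = z¹⁴, (z¹⁴)² = z⁹, (z¹⁴)³ = z⁴, (z¹⁴)⁴ = z¹⁸, (z¹⁴)⁵ = z¹³, (z¹⁴)⁶ = z⁸, (z¹⁴)⁷ = z³, (z¹⁴)⁸ = z¹⁷, (z¹⁴)⁹ = z¹², (z¹⁴)¹⁰ = z⁷, (z¹⁴)¹¹ = z², (z¹⁴)¹² = z¹⁶, (z¹⁴)¹³ = z¹¹, (z¹⁴)¹⁴ = z⁶, (z¹⁴)¹⁵ = z, (z¹⁴)¹⁶ = z¹⁵, (z¹⁴)¹⁷ = z¹⁰, (z¹⁴)¹⁸ = z⁵, (z¹⁴)¹⁹ = e.
The smallest positive k with (z¹⁴)ᵏ = e is 19.

Answer: 19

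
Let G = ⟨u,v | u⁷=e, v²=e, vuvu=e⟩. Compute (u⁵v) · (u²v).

Compute (u⁵v) · (u²v) by multiplying left to right and reducing via the relations at each step:
  (u⁵v) · u² = u³v
  (u³v) · v = u³

Answer: u³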